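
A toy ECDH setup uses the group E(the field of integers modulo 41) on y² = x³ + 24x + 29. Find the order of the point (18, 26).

9

2P: tangent at (18, 26): λ = (3·18² + 24)/(2·26) ≡ 12/11. 11⁻¹ ≡ 15 (mod 41) since 11·15 = 165 ≡ 1, so λ ≡ 12·15 ≡ 16.
  x = λ² - 18 - 18 = 256 - 36 ≡ 15; y = λ·(18 - 15) - 26 ≡ 22. → (15, 22)
3P: (15, 22) + (18, 26). λ = (26 - 22)/(18 - 15) ≡ 4/3 mod 41. 3⁻¹ ≡ 14 (mod 41), so λ ≡ 15.
  x = λ² - 15 - 18 = 225 - 33 ≡ 28; y = λ·(15 - 28) - 22 ≡ 29. → (28, 29)
4P: (28, 29) + (18, 26). λ = (26 - 29)/(18 - 28) ≡ 38/31 mod 41. 31⁻¹ ≡ 4 (mod 41), so λ ≡ 29.
  x = λ² - 28 - 18 = 841 - 46 ≡ 16; y = λ·(28 - 16) - 29 ≡ 32. → (16, 32)
5P: (16, 32) + (18, 26). λ = (26 - 32)/(18 - 16) ≡ 35/2 mod 41. 2⁻¹ ≡ 21 (mod 41), so λ ≡ 38.
  x = λ² - 16 - 18 = 1444 - 34 ≡ 16; y = λ·(16 - 16) - 32 ≡ 9. → (16, 9)
6P: (16, 9) + (18, 26). λ = (26 - 9)/(18 - 16) ≡ 17/2 mod 41. 2⁻¹ ≡ 21 (mod 41), so λ ≡ 29.
  x = λ² - 16 - 18 = 841 - 34 ≡ 28; y = λ·(16 - 28) - 9 ≡ 12. → (28, 12)
7P: (28, 12) + (18, 26). λ = (26 - 12)/(18 - 28) ≡ 14/31 mod 41. 31⁻¹ ≡ 4 (mod 41) since 31·4 = 124 ≡ 1, so λ ≡ 15.
  x = λ² - 28 - 18 = 225 - 46 ≡ 15; y = λ·(28 - 15) - 12 ≡ 19. → (15, 19)
8P: (15, 19) + (18, 26). λ = (26 - 19)/(18 - 15) ≡ 7/3 mod 41. 3⁻¹ ≡ 14 (mod 41), so λ ≡ 16.
  x = λ² - 15 - 18 = 256 - 33 ≡ 18; y = λ·(15 - 18) - 19 ≡ 15. → (18, 15)
9P: (18, 15) + (18, 26): same x and y₁ ≡ -y₂, so the sum is ∞.
9P = ∞, so the order is 9.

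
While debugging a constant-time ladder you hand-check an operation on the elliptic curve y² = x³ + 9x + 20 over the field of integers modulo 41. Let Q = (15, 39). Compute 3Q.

Repeated addition: build up to 3Q.
2Q: tangent at (15, 39): λ = (3·15² + 9)/(2·39) ≡ 28/37. 37⁻¹ ≡ 10 (mod 41) since 37·10 = 370 ≡ 1, so λ ≡ 28·10 ≡ 34.
  x = λ² - 15 - 15 = 1156 - 30 ≡ 19; y = λ·(15 - 19) - 39 ≡ 30. → (19, 30)
3Q: (19, 30) + (15, 39). λ = (39 - 30)/(15 - 19) ≡ 9/37 mod 41. 37⁻¹ ≡ 10 (mod 41), so λ ≡ 8.
  x = λ² - 19 - 15 = 64 - 34 ≡ 30; y = λ·(19 - 30) - 30 ≡ 5. → (30, 5)

(30, 5)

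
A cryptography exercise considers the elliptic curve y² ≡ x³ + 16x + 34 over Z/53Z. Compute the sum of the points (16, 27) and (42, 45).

(16, 27) + (42, 45). λ = (45 - 27)/(42 - 16) ≡ 18/26 mod 53. 26⁻¹ ≡ 51 (mod 53), so λ ≡ 17.
  x = λ² - 16 - 42 = 289 - 58 ≡ 19; y = λ·(16 - 19) - 27 ≡ 28. → (19, 28)

(19, 28)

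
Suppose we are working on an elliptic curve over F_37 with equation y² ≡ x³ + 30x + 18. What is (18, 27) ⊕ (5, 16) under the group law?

(18, 10)

(18, 27) + (5, 16). λ = (16 - 27)/(5 - 18) ≡ 26/24 mod 37. 24⁻¹ ≡ 17 (mod 37) since 24·17 = 408 ≡ 1, so λ ≡ 35.
  x = λ² - 18 - 5 = 1225 - 23 ≡ 18; y = λ·(18 - 18) - 27 ≡ 10. → (18, 10)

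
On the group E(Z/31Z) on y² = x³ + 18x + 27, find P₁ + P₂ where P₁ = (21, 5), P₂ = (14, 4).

(15, 18)

(21, 5) + (14, 4). λ = (4 - 5)/(14 - 21) ≡ 30/24 mod 31. 24⁻¹ ≡ 22 (mod 31), so λ ≡ 9.
  x = λ² - 21 - 14 = 81 - 35 ≡ 15; y = λ·(21 - 15) - 5 ≡ 18. → (15, 18)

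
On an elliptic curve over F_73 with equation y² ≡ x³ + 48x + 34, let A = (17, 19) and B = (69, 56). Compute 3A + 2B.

(10, 45)

First 3A:
Repeated addition: build up to 3A.
2A: tangent at (17, 19): λ = (3·17² + 48)/(2·19) ≡ 39/38. 38⁻¹ ≡ 25 (mod 73), so λ ≡ 39·25 ≡ 26.
  x = λ² - 17 - 17 = 676 - 34 ≡ 58; y = λ·(17 - 58) - 19 ≡ 10. → (58, 10)
3A: (58, 10) + (17, 19). λ = (19 - 10)/(17 - 58) ≡ 9/32 mod 73. 32⁻¹ ≡ 16 (mod 73), so λ ≡ 71.
  x = λ² - 58 - 17 = 5041 - 75 ≡ 2; y = λ·(58 - 2) - 10 ≡ 24. → (2, 24)
3A = (2, 24).
Next 2B:
Repeated addition: build up to 2B.
2B: tangent at (69, 56): λ = (3·69² + 48)/(2·56) ≡ 23/39. 39⁻¹ ≡ 15 (mod 73) since 39·15 = 585 ≡ 1, so λ ≡ 23·15 ≡ 53.
  x = λ² - 69 - 69 = 2809 - 138 ≡ 43; y = λ·(69 - 43) - 56 ≡ 8. → (43, 8)
2B = (43, 8).
Finally 3A + 2B:
(2, 24) + (43, 8). λ = (8 - 24)/(43 - 2) ≡ 57/41 mod 73. 41⁻¹ ≡ 57 (mod 73), so λ ≡ 37.
  x = λ² - 2 - 43 = 1369 - 45 ≡ 10; y = λ·(2 - 10) - 24 ≡ 45. → (10, 45)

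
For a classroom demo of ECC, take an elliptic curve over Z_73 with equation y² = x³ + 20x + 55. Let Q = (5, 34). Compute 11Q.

Double-and-add on 11 = (1011)₂. Start with Q = (5, 34) for the leading 1-bit.
double: tangent at (5, 34): λ = (3·5² + 20)/(2·34) ≡ 22/68. 68⁻¹ ≡ 29 (mod 73) since 68·29 = 1972 ≡ 1, so λ ≡ 22·29 ≡ 54.
  x = λ² - 5 - 5 = 2916 - 10 ≡ 59; y = λ·(5 - 59) - 34 ≡ 43. → (59, 43)
double: tangent at (59, 43): λ = (3·59² + 20)/(2·43) ≡ 24/13. 13⁻¹ ≡ 45 (mod 73), so λ ≡ 24·45 ≡ 58.
  x = λ² - 59 - 59 = 3364 - 118 ≡ 34; y = λ·(59 - 34) - 43 ≡ 20. → (34, 20)
add Q: (34, 20) + (5, 34). λ = (34 - 20)/(5 - 34) ≡ 14/44 mod 73. 44⁻¹ ≡ 5 (mod 73), so λ ≡ 70.
  x = λ² - 34 - 5 = 4900 - 39 ≡ 43; y = λ·(34 - 43) - 20 ≡ 7. → (43, 7)
double: tangent at (43, 7): λ = (3·43² + 20)/(2·7) ≡ 19/14. 14⁻¹ ≡ 47 (mod 73), so λ ≡ 19·47 ≡ 17.
  x = λ² - 43 - 43 = 289 - 86 ≡ 57; y = λ·(43 - 57) - 7 ≡ 47. → (57, 47)
add Q: (57, 47) + (5, 34). λ = (34 - 47)/(5 - 57) ≡ 60/21 mod 73. 21⁻¹ ≡ 7 (mod 73), so λ ≡ 55.
  x = λ² - 57 - 5 = 3025 - 62 ≡ 43; y = λ·(57 - 43) - 47 ≡ 66. → (43, 66)

(43, 66)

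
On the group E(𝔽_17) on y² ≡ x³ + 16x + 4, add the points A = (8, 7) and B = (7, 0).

(0, 15)

(8, 7) + (7, 0). λ = (0 - 7)/(7 - 8) ≡ 10/16 mod 17. 16⁻¹ ≡ 16 (mod 17), so λ ≡ 7.
  x = λ² - 8 - 7 = 49 - 15 ≡ 0; y = λ·(8 - 0) - 7 ≡ 15. → (0, 15)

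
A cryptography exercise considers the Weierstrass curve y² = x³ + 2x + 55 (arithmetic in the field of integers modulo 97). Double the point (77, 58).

tangent at (77, 58): λ = (3·77² + 2)/(2·58) ≡ 38/19. 19⁻¹ ≡ 46 (mod 97) since 19·46 = 874 ≡ 1, so λ ≡ 38·46 ≡ 2.
  x = λ² - 77 - 77 = 4 - 154 ≡ 44; y = λ·(77 - 44) - 58 ≡ 8. → (44, 8)

(44, 8)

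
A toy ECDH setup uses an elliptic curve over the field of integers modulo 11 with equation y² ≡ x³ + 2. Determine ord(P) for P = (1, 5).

12

2P: tangent at (1, 5): λ = (3·1² + 0)/(2·5) ≡ 3/10. 10⁻¹ ≡ 10 (mod 11), so λ ≡ 3·10 ≡ 8.
  x = λ² - 1 - 1 = 64 - 2 ≡ 7; y = λ·(1 - 7) - 5 ≡ 2. → (7, 2)
3P: (7, 2) + (1, 5). λ = (5 - 2)/(1 - 7) ≡ 3/5 mod 11. 5⁻¹ ≡ 9 (mod 11), so λ ≡ 5.
  x = λ² - 7 - 1 = 25 - 8 ≡ 6; y = λ·(7 - 6) - 2 ≡ 3. → (6, 3)
4P: (6, 3) + (1, 5). λ = (5 - 3)/(1 - 6) ≡ 2/6 mod 11. 6⁻¹ ≡ 2 (mod 11), so λ ≡ 4.
  x = λ² - 6 - 1 = 16 - 7 ≡ 9; y = λ·(6 - 9) - 3 ≡ 7. → (9, 7)
5P: (9, 7) + (1, 5). λ = (5 - 7)/(1 - 9) ≡ 9/3 mod 11. 3⁻¹ ≡ 4 (mod 11) since 3·4 = 12 ≡ 1, so λ ≡ 3.
  x = λ² - 9 - 1 = 9 - 10 ≡ 10; y = λ·(9 - 10) - 7 ≡ 1. → (10, 1)
6P: (10, 1) + (1, 5). λ = (5 - 1)/(1 - 10) ≡ 4/2 mod 11. 2⁻¹ ≡ 6 (mod 11), so λ ≡ 2.
  x = λ² - 10 - 1 = 4 - 11 ≡ 4; y = λ·(10 - 4) - 1 ≡ 0. → (4, 0)
7P: (4, 0) + (1, 5). λ = (5 - 0)/(1 - 4) ≡ 5/8 mod 11. 8⁻¹ ≡ 7 (mod 11) since 8·7 = 56 ≡ 1, so λ ≡ 2.
  x = λ² - 4 - 1 = 4 - 5 ≡ 10; y = λ·(4 - 10) - 0 ≡ 10. → (10, 10)
8P: (10, 10) + (1, 5). λ = (5 - 10)/(1 - 10) ≡ 6/2 mod 11. 2⁻¹ ≡ 6 (mod 11) since 2·6 = 12 ≡ 1, so λ ≡ 3.
  x = λ² - 10 - 1 = 9 - 11 ≡ 9; y = λ·(10 - 9) - 10 ≡ 4. → (9, 4)
9P: (9, 4) + (1, 5). λ = (5 - 4)/(1 - 9) ≡ 1/3 mod 11. 3⁻¹ ≡ 4 (mod 11), so λ ≡ 4.
  x = λ² - 9 - 1 = 16 - 10 ≡ 6; y = λ·(9 - 6) - 4 ≡ 8. → (6, 8)
10P: (6, 8) + (1, 5). λ = (5 - 8)/(1 - 6) ≡ 8/6 mod 11. 6⁻¹ ≡ 2 (mod 11), so λ ≡ 5.
  x = λ² - 6 - 1 = 25 - 7 ≡ 7; y = λ·(6 - 7) - 8 ≡ 9. → (7, 9)
11P: (7, 9) + (1, 5). λ = (5 - 9)/(1 - 7) ≡ 7/5 mod 11. 5⁻¹ ≡ 9 (mod 11), so λ ≡ 8.
  x = λ² - 7 - 1 = 64 - 8 ≡ 1; y = λ·(7 - 1) - 9 ≡ 6. → (1, 6)
12P: (1, 6) + (1, 5): same x and y₁ ≡ -y₂, so the sum is the point at infinity.
12P = the point at infinity, so the order is 12.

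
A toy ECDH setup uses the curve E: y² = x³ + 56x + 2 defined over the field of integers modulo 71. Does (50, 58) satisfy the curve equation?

y² = 58² ≡ 27; x³ + 56x + 2 = 127802 ≡ 2 (mod 71). 27 ≠ 2.

no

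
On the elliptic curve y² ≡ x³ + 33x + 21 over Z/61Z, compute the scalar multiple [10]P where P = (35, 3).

Double-and-add on 10 = (1010)₂. Start with P = (35, 3) for the leading 1-bit.
double: tangent at (35, 3): λ = (3·35² + 33)/(2·3) ≡ 48/6. 6⁻¹ ≡ 51 (mod 61), so λ ≡ 48·51 ≡ 8.
  x = λ² - 35 - 35 = 64 - 70 ≡ 55; y = λ·(35 - 55) - 3 ≡ 20. → (55, 20)
double: tangent at (55, 20): λ = (3·55² + 33)/(2·20) ≡ 19/40. 40⁻¹ ≡ 29 (mod 61) since 40·29 = 1160 ≡ 1, so λ ≡ 19·29 ≡ 2.
  x = λ² - 55 - 55 = 4 - 110 ≡ 16; y = λ·(55 - 16) - 20 ≡ 58. → (16, 58)
add P: (16, 58) + (35, 3). λ = (3 - 58)/(35 - 16) ≡ 6/19 mod 61. 19⁻¹ ≡ 45 (mod 61) since 19·45 = 855 ≡ 1, so λ ≡ 26.
  x = λ² - 16 - 35 = 676 - 51 ≡ 15; y = λ·(16 - 15) - 58 ≡ 29. → (15, 29)
double: tangent at (15, 29): λ = (3·15² + 33)/(2·29) ≡ 37/58. 58⁻¹ ≡ 20 (mod 61), so λ ≡ 37·20 ≡ 8.
  x = λ² - 15 - 15 = 64 - 30 ≡ 34; y = λ·(15 - 34) - 29 ≡ 2. → (34, 2)

(34, 2)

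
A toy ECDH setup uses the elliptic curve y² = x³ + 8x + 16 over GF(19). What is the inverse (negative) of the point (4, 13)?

(4, 6)

-(4, 13) = (4, -13 mod 19) = (4, 6).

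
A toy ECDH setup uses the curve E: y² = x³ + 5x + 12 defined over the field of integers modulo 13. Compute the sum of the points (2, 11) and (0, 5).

(7, 0)

(2, 11) + (0, 5). λ = (5 - 11)/(0 - 2) ≡ 7/11 mod 13. 11⁻¹ ≡ 6 (mod 13), so λ ≡ 3.
  x = λ² - 2 - 0 = 9 - 2 ≡ 7; y = λ·(2 - 7) - 11 ≡ 0. → (7, 0)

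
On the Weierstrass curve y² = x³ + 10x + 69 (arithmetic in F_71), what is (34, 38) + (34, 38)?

tangent at (34, 38): λ = (3·34² + 10)/(2·38) ≡ 70/5. 5⁻¹ ≡ 57 (mod 71), so λ ≡ 70·57 ≡ 14.
  x = λ² - 34 - 34 = 196 - 68 ≡ 57; y = λ·(34 - 57) - 38 ≡ 66. → (57, 66)

(57, 66)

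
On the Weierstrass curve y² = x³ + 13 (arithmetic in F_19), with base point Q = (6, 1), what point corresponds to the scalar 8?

Repeated addition: build up to 8Q.
2Q: tangent at (6, 1): λ = (3·6² + 0)/(2·1) ≡ 13/2. 2⁻¹ ≡ 10 (mod 19), so λ ≡ 13·10 ≡ 16.
  x = λ² - 6 - 6 = 256 - 12 ≡ 16; y = λ·(6 - 16) - 1 ≡ 10. → (16, 10)
3Q: (16, 10) + (6, 1). λ = (1 - 10)/(6 - 16) ≡ 10/9 mod 19. 9⁻¹ ≡ 17 (mod 19), so λ ≡ 18.
  x = λ² - 16 - 6 = 324 - 22 ≡ 17; y = λ·(16 - 17) - 10 ≡ 10. → (17, 10)
4Q: (17, 10) + (6, 1). λ = (1 - 10)/(6 - 17) ≡ 10/8 mod 19. 8⁻¹ ≡ 12 (mod 19), so λ ≡ 6.
  x = λ² - 17 - 6 = 36 - 23 ≡ 13; y = λ·(17 - 13) - 10 ≡ 14. → (13, 14)
5Q: (13, 14) + (6, 1). λ = (1 - 14)/(6 - 13) ≡ 6/12 mod 19. 12⁻¹ ≡ 8 (mod 19) since 12·8 = 96 ≡ 1, so λ ≡ 10.
  x = λ² - 13 - 6 = 100 - 19 ≡ 5; y = λ·(13 - 5) - 14 ≡ 9. → (5, 9)
6Q: (5, 9) + (6, 1). λ = (1 - 9)/(6 - 5) ≡ 11/1 mod 19. 1⁻¹ ≡ 1 (mod 19), so λ ≡ 11.
  x = λ² - 5 - 6 = 121 - 11 ≡ 15; y = λ·(5 - 15) - 9 ≡ 14. → (15, 14)
7Q: (15, 14) + (6, 1). λ = (1 - 14)/(6 - 15) ≡ 6/10 mod 19. 10⁻¹ ≡ 2 (mod 19), so λ ≡ 12.
  x = λ² - 15 - 6 = 144 - 21 ≡ 9; y = λ·(15 - 9) - 14 ≡ 1. → (9, 1)
8Q: (9, 1) + (6, 1). λ = (1 - 1)/(6 - 9) ≡ 0/16 mod 19. 16⁻¹ ≡ 6 (mod 19) since 16·6 = 96 ≡ 1, so λ ≡ 0.
  x = λ² - 9 - 6 = 0 - 15 ≡ 4; y = λ·(9 - 4) - 1 ≡ 18. → (4, 18)

(4, 18)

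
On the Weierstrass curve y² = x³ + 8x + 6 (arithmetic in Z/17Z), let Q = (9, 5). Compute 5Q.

Double-and-add on 5 = (101)₂. Start with Q = (9, 5) for the leading 1-bit.
double: tangent at (9, 5): λ = (3·9² + 8)/(2·5) ≡ 13/10. 10⁻¹ ≡ 12 (mod 17) since 10·12 = 120 ≡ 1, so λ ≡ 13·12 ≡ 3.
  x = λ² - 9 - 9 = 9 - 18 ≡ 8; y = λ·(9 - 8) - 5 ≡ 15. → (8, 15)
double: tangent at (8, 15): λ = (3·8² + 8)/(2·15) ≡ 13/13. 13⁻¹ ≡ 4 (mod 17) since 13·4 = 52 ≡ 1, so λ ≡ 13·4 ≡ 1.
  x = λ² - 8 - 8 = 1 - 16 ≡ 2; y = λ·(8 - 2) - 15 ≡ 8. → (2, 8)
add Q: (2, 8) + (9, 5). λ = (5 - 8)/(9 - 2) ≡ 14/7 mod 17. 7⁻¹ ≡ 5 (mod 17), so λ ≡ 2.
  x = λ² - 2 - 9 = 4 - 11 ≡ 10; y = λ·(2 - 10) - 8 ≡ 10. → (10, 10)

(10, 10)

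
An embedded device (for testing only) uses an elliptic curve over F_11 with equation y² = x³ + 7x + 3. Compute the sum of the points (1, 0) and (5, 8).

(1, 0) + (5, 8). λ = (8 - 0)/(5 - 1) ≡ 8/4 mod 11. 4⁻¹ ≡ 3 (mod 11), so λ ≡ 2.
  x = λ² - 1 - 5 = 4 - 6 ≡ 9; y = λ·(1 - 9) - 0 ≡ 6. → (9, 6)

(9, 6)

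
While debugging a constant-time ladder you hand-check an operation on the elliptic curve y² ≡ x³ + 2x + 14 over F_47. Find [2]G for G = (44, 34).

(24, 16)

tangent at (44, 34): λ = (3·44² + 2)/(2·34) ≡ 29/21. 21⁻¹ ≡ 9 (mod 47), so λ ≡ 29·9 ≡ 26.
  x = λ² - 44 - 44 = 676 - 88 ≡ 24; y = λ·(44 - 24) - 34 ≡ 16. → (24, 16)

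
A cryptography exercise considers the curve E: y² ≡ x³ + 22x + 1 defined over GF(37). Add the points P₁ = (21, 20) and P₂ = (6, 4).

(9, 15)

(21, 20) + (6, 4). λ = (4 - 20)/(6 - 21) ≡ 21/22 mod 37. 22⁻¹ ≡ 32 (mod 37), so λ ≡ 6.
  x = λ² - 21 - 6 = 36 - 27 ≡ 9; y = λ·(21 - 9) - 20 ≡ 15. → (9, 15)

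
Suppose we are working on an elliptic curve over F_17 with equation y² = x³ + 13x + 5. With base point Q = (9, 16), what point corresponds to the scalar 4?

Repeated addition: build up to 4Q.
2Q: tangent at (9, 16): λ = (3·9² + 13)/(2·16) ≡ 1/15. 15⁻¹ ≡ 8 (mod 17) since 15·8 = 120 ≡ 1, so λ ≡ 1·8 ≡ 8.
  x = λ² - 9 - 9 = 64 - 18 ≡ 12; y = λ·(9 - 12) - 16 ≡ 11. → (12, 11)
3Q: (12, 11) + (9, 16). λ = (16 - 11)/(9 - 12) ≡ 5/14 mod 17. 14⁻¹ ≡ 11 (mod 17), so λ ≡ 4.
  x = λ² - 12 - 9 = 16 - 21 ≡ 12; y = λ·(12 - 12) - 11 ≡ 6. → (12, 6)
4Q: (12, 6) + (9, 16). λ = (16 - 6)/(9 - 12) ≡ 10/14 mod 17. 14⁻¹ ≡ 11 (mod 17), so λ ≡ 8.
  x = λ² - 12 - 9 = 64 - 21 ≡ 9; y = λ·(12 - 9) - 6 ≡ 1. → (9, 1)

(9, 1)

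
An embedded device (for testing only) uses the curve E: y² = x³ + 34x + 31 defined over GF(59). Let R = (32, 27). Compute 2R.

(15, 9)

tangent at (32, 27): λ = (3·32² + 34)/(2·27) ≡ 38/54. 54⁻¹ ≡ 47 (mod 59), so λ ≡ 38·47 ≡ 16.
  x = λ² - 32 - 32 = 256 - 64 ≡ 15; y = λ·(32 - 15) - 27 ≡ 9. → (15, 9)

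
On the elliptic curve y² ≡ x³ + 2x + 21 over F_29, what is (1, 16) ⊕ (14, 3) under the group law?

(15, 27)

(1, 16) + (14, 3). λ = (3 - 16)/(14 - 1) ≡ 16/13 mod 29. 13⁻¹ ≡ 9 (mod 29), so λ ≡ 28.
  x = λ² - 1 - 14 = 784 - 15 ≡ 15; y = λ·(1 - 15) - 16 ≡ 27. → (15, 27)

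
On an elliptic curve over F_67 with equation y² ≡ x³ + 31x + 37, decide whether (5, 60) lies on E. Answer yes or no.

y² = 60² ≡ 49; x³ + 31x + 37 = 317 ≡ 49 (mod 67). 49 = 49.

yes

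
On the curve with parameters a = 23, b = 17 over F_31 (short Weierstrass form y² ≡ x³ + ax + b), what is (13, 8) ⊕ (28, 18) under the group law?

(18, 30)

(13, 8) + (28, 18). λ = (18 - 8)/(28 - 13) ≡ 10/15 mod 31. 15⁻¹ ≡ 29 (mod 31) since 15·29 = 435 ≡ 1, so λ ≡ 11.
  x = λ² - 13 - 28 = 121 - 41 ≡ 18; y = λ·(13 - 18) - 8 ≡ 30. → (18, 30)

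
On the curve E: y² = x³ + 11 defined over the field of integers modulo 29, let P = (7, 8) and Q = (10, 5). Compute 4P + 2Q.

(5, 7)

First 4P:
Repeated addition: build up to 4P.
2P: tangent at (7, 8): λ = (3·7² + 0)/(2·8) ≡ 2/16. 16⁻¹ ≡ 20 (mod 29) since 16·20 = 320 ≡ 1, so λ ≡ 2·20 ≡ 11.
  x = λ² - 7 - 7 = 121 - 14 ≡ 20; y = λ·(7 - 20) - 8 ≡ 23. → (20, 23)
3P: (20, 23) + (7, 8). λ = (8 - 23)/(7 - 20) ≡ 14/16 mod 29. 16⁻¹ ≡ 20 (mod 29), so λ ≡ 19.
  x = λ² - 20 - 7 = 361 - 27 ≡ 15; y = λ·(20 - 15) - 23 ≡ 14. → (15, 14)
4P: (15, 14) + (7, 8). λ = (8 - 14)/(7 - 15) ≡ 23/21 mod 29. 21⁻¹ ≡ 18 (mod 29), so λ ≡ 8.
  x = λ² - 15 - 7 = 64 - 22 ≡ 13; y = λ·(15 - 13) - 14 ≡ 2. → (13, 2)
4P = (13, 2).
Next 2Q:
Repeated addition: build up to 2Q.
2Q: tangent at (10, 5): λ = (3·10² + 0)/(2·5) ≡ 10/10. 10⁻¹ ≡ 3 (mod 29) since 10·3 = 30 ≡ 1, so λ ≡ 10·3 ≡ 1.
  x = λ² - 10 - 10 = 1 - 20 ≡ 10; y = λ·(10 - 10) - 5 ≡ 24. → (10, 24)
2Q = (10, 24).
Finally 4P + 2Q:
(13, 2) + (10, 24). λ = (24 - 2)/(10 - 13) ≡ 22/26 mod 29. 26⁻¹ ≡ 19 (mod 29) since 26·19 = 494 ≡ 1, so λ ≡ 12.
  x = λ² - 13 - 10 = 144 - 23 ≡ 5; y = λ·(13 - 5) - 2 ≡ 7. → (5, 7)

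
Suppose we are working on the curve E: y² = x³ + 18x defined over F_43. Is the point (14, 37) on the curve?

y² = 37² ≡ 36; x³ + 18x + 0 = 2996 ≡ 29 (mod 43). 36 ≠ 29.

no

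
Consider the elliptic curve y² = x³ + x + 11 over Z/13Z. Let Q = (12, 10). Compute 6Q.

Double-and-add on 6 = (110)₂. Start with Q = (12, 10) for the leading 1-bit.
double: tangent at (12, 10): λ = (3·12² + 1)/(2·10) ≡ 4/7. 7⁻¹ ≡ 2 (mod 13), so λ ≡ 4·2 ≡ 8.
  x = λ² - 12 - 12 = 64 - 24 ≡ 1; y = λ·(12 - 1) - 10 ≡ 0. → (1, 0)
add Q: (1, 0) + (12, 10). λ = (10 - 0)/(12 - 1) ≡ 10/11 mod 13. 11⁻¹ ≡ 6 (mod 13) since 11·6 = 66 ≡ 1, so λ ≡ 8.
  x = λ² - 1 - 12 = 64 - 13 ≡ 12; y = λ·(1 - 12) - 0 ≡ 3. → (12, 3)
double: tangent at (12, 3): λ = (3·12² + 1)/(2·3) ≡ 4/6. 6⁻¹ ≡ 11 (mod 13), so λ ≡ 4·11 ≡ 5.
  x = λ² - 12 - 12 = 25 - 24 ≡ 1; y = λ·(12 - 1) - 3 ≡ 0. → (1, 0)

(1, 0)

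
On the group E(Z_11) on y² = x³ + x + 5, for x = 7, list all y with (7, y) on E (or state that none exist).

5, 6

x³ + 1x + 5 = 355 ≡ 3 (mod 11).
Square roots of 3 mod 11: 5 and 6 (since 5² = 25 ≡ 3).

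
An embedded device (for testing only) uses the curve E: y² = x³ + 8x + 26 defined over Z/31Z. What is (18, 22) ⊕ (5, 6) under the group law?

(18, 22) + (5, 6). λ = (6 - 22)/(5 - 18) ≡ 15/18 mod 31. 18⁻¹ ≡ 19 (mod 31) since 18·19 = 342 ≡ 1, so λ ≡ 6.
  x = λ² - 18 - 5 = 36 - 23 ≡ 13; y = λ·(18 - 13) - 22 ≡ 8. → (13, 8)

(13, 8)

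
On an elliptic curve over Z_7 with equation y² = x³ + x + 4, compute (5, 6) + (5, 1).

O

The two points share x = 5 and their y-coordinates satisfy 6 + 1 ≡ 0 (mod 7), so they are inverses. Their sum is ∞.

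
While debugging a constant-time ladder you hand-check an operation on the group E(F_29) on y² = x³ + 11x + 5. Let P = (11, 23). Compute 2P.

(27, 2)

tangent at (11, 23): λ = (3·11² + 11)/(2·23) ≡ 26/17. 17⁻¹ ≡ 12 (mod 29) since 17·12 = 204 ≡ 1, so λ ≡ 26·12 ≡ 22.
  x = λ² - 11 - 11 = 484 - 22 ≡ 27; y = λ·(11 - 27) - 23 ≡ 2. → (27, 2)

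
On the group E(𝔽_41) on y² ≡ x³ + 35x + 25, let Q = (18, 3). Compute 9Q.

(23, 0)

Double-and-add on 9 = (1001)₂. Start with Q = (18, 3) for the leading 1-bit.
double: tangent at (18, 3): λ = (3·18² + 35)/(2·3) ≡ 23/6. 6⁻¹ ≡ 7 (mod 41), so λ ≡ 23·7 ≡ 38.
  x = λ² - 18 - 18 = 1444 - 36 ≡ 14; y = λ·(18 - 14) - 3 ≡ 26. → (14, 26)
double: tangent at (14, 26): λ = (3·14² + 35)/(2·26) ≡ 8/11. 11⁻¹ ≡ 15 (mod 41), so λ ≡ 8·15 ≡ 38.
  x = λ² - 14 - 14 = 1444 - 28 ≡ 22; y = λ·(14 - 22) - 26 ≡ 39. → (22, 39)
double: tangent at (22, 39): λ = (3·22² + 35)/(2·39) ≡ 11/37. 37⁻¹ ≡ 10 (mod 41), so λ ≡ 11·10 ≡ 28.
  x = λ² - 22 - 22 = 784 - 44 ≡ 2; y = λ·(22 - 2) - 39 ≡ 29. → (2, 29)
add Q: (2, 29) + (18, 3). λ = (3 - 29)/(18 - 2) ≡ 15/16 mod 41. 16⁻¹ ≡ 18 (mod 41), so λ ≡ 24.
  x = λ² - 2 - 18 = 576 - 20 ≡ 23; y = λ·(2 - 23) - 29 ≡ 0. → (23, 0)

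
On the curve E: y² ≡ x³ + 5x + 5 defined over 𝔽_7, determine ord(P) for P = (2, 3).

2P: tangent at (2, 3): λ = (3·2² + 5)/(2·3) ≡ 3/6. 6⁻¹ ≡ 6 (mod 7), so λ ≡ 3·6 ≡ 4.
  x = λ² - 2 - 2 = 16 - 4 ≡ 5; y = λ·(2 - 5) - 3 ≡ 6. → (5, 6)
3P: (5, 6) + (2, 3). λ = (3 - 6)/(2 - 5) ≡ 4/4 mod 7. 4⁻¹ ≡ 2 (mod 7), so λ ≡ 1.
  x = λ² - 5 - 2 = 1 - 7 ≡ 1; y = λ·(5 - 1) - 6 ≡ 5. → (1, 5)
4P: (1, 5) + (2, 3). λ = (3 - 5)/(2 - 1) ≡ 5/1 mod 7. 1⁻¹ ≡ 1 (mod 7), so λ ≡ 5.
  x = λ² - 1 - 2 = 25 - 3 ≡ 1; y = λ·(1 - 1) - 5 ≡ 2. → (1, 2)
5P: (1, 2) + (2, 3). λ = (3 - 2)/(2 - 1) ≡ 1/1 mod 7. 1⁻¹ ≡ 1 (mod 7), so λ ≡ 1.
  x = λ² - 1 - 2 = 1 - 3 ≡ 5; y = λ·(1 - 5) - 2 ≡ 1. → (5, 1)
6P: (5, 1) + (2, 3). λ = (3 - 1)/(2 - 5) ≡ 2/4 mod 7. 4⁻¹ ≡ 2 (mod 7) since 4·2 = 8 ≡ 1, so λ ≡ 4.
  x = λ² - 5 - 2 = 16 - 7 ≡ 2; y = λ·(5 - 2) - 1 ≡ 4. → (2, 4)
7P: (2, 4) + (2, 3): same x and y₁ ≡ -y₂, so the sum is the point at infinity.
7P = the point at infinity, so the order is 7.

7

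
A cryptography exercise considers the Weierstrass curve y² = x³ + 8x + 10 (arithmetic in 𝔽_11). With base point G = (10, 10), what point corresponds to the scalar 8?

Repeated addition: build up to 8G.
2G: tangent at (10, 10): λ = (3·10² + 8)/(2·10) ≡ 0/9. 9⁻¹ ≡ 5 (mod 11), so λ ≡ 0·5 ≡ 0.
  x = λ² - 10 - 10 = 0 - 20 ≡ 2; y = λ·(10 - 2) - 10 ≡ 1. → (2, 1)
3G: (2, 1) + (10, 10). λ = (10 - 1)/(10 - 2) ≡ 9/8 mod 11. 8⁻¹ ≡ 7 (mod 11) since 8·7 = 56 ≡ 1, so λ ≡ 8.
  x = λ² - 2 - 10 = 64 - 12 ≡ 8; y = λ·(2 - 8) - 1 ≡ 6. → (8, 6)
4G: (8, 6) + (10, 10). λ = (10 - 6)/(10 - 8) ≡ 4/2 mod 11. 2⁻¹ ≡ 6 (mod 11) since 2·6 = 12 ≡ 1, so λ ≡ 2.
  x = λ² - 8 - 10 = 4 - 18 ≡ 8; y = λ·(8 - 8) - 6 ≡ 5. → (8, 5)
5G: (8, 5) + (10, 10). λ = (10 - 5)/(10 - 8) ≡ 5/2 mod 11. 2⁻¹ ≡ 6 (mod 11), so λ ≡ 8.
  x = λ² - 8 - 10 = 64 - 18 ≡ 2; y = λ·(8 - 2) - 5 ≡ 10. → (2, 10)
6G: (2, 10) + (10, 10). λ = (10 - 10)/(10 - 2) ≡ 0/8 mod 11. 8⁻¹ ≡ 7 (mod 11), so λ ≡ 0.
  x = λ² - 2 - 10 = 0 - 12 ≡ 10; y = λ·(2 - 10) - 10 ≡ 1. → (10, 1)
7G: (10, 1) + (10, 10): same x and y₁ ≡ -y₂, so the sum is ∞.
8G: ∞ + (10, 10) = (10, 10) (identity).

(10, 10)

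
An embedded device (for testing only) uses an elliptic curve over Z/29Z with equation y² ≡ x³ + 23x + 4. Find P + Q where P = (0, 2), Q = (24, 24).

(0, 2) + (24, 24). λ = (24 - 2)/(24 - 0) ≡ 22/24 mod 29. 24⁻¹ ≡ 23 (mod 29), so λ ≡ 13.
  x = λ² - 0 - 24 = 169 - 24 ≡ 0; y = λ·(0 - 0) - 2 ≡ 27. → (0, 27)

(0, 27)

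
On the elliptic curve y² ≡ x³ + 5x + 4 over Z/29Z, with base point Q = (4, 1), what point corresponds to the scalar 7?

(16, 2)

Double-and-add on 7 = (111)₂. Start with Q = (4, 1) for the leading 1-bit.
double: tangent at (4, 1): λ = (3·4² + 5)/(2·1) ≡ 24/2. 2⁻¹ ≡ 15 (mod 29) since 2·15 = 30 ≡ 1, so λ ≡ 24·15 ≡ 12.
  x = λ² - 4 - 4 = 144 - 8 ≡ 20; y = λ·(4 - 20) - 1 ≡ 10. → (20, 10)
add Q: (20, 10) + (4, 1). λ = (1 - 10)/(4 - 20) ≡ 20/13 mod 29. 13⁻¹ ≡ 9 (mod 29) since 13·9 = 117 ≡ 1, so λ ≡ 6.
  x = λ² - 20 - 4 = 36 - 24 ≡ 12; y = λ·(20 - 12) - 10 ≡ 9. → (12, 9)
double: tangent at (12, 9): λ = (3·12² + 5)/(2·9) ≡ 2/18. 18⁻¹ ≡ 21 (mod 29), so λ ≡ 2·21 ≡ 13.
  x = λ² - 12 - 12 = 169 - 24 ≡ 0; y = λ·(12 - 0) - 9 ≡ 2. → (0, 2)
add Q: (0, 2) + (4, 1). λ = (1 - 2)/(4 - 0) ≡ 28/4 mod 29. 4⁻¹ ≡ 22 (mod 29), so λ ≡ 7.
  x = λ² - 0 - 4 = 49 - 4 ≡ 16; y = λ·(0 - 16) - 2 ≡ 2. → (16, 2)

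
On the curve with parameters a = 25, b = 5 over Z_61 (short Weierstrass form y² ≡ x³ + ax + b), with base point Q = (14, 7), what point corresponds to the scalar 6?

(17, 6)

Repeated addition: build up to 6Q.
2Q: tangent at (14, 7): λ = (3·14² + 25)/(2·7) ≡ 3/14. 14⁻¹ ≡ 48 (mod 61) since 14·48 = 672 ≡ 1, so λ ≡ 3·48 ≡ 22.
  x = λ² - 14 - 14 = 484 - 28 ≡ 29; y = λ·(14 - 29) - 7 ≡ 29. → (29, 29)
3Q: (29, 29) + (14, 7). λ = (7 - 29)/(14 - 29) ≡ 39/46 mod 61. 46⁻¹ ≡ 4 (mod 61), so λ ≡ 34.
  x = λ² - 29 - 14 = 1156 - 43 ≡ 15; y = λ·(29 - 15) - 29 ≡ 20. → (15, 20)
4Q: (15, 20) + (14, 7). λ = (7 - 20)/(14 - 15) ≡ 48/60 mod 61. 60⁻¹ ≡ 60 (mod 61), so λ ≡ 13.
  x = λ² - 15 - 14 = 169 - 29 ≡ 18; y = λ·(15 - 18) - 20 ≡ 2. → (18, 2)
5Q: (18, 2) + (14, 7). λ = (7 - 2)/(14 - 18) ≡ 5/57 mod 61. 57⁻¹ ≡ 15 (mod 61), so λ ≡ 14.
  x = λ² - 18 - 14 = 196 - 32 ≡ 42; y = λ·(18 - 42) - 2 ≡ 28. → (42, 28)
6Q: (42, 28) + (14, 7). λ = (7 - 28)/(14 - 42) ≡ 40/33 mod 61. 33⁻¹ ≡ 37 (mod 61), so λ ≡ 16.
  x = λ² - 42 - 14 = 256 - 56 ≡ 17; y = λ·(42 - 17) - 28 ≡ 6. → (17, 6)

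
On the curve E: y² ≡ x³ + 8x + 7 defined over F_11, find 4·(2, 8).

Write G = (2, 8).
Repeated addition: build up to 4G.
2G: tangent at (2, 8): λ = (3·2² + 8)/(2·8) ≡ 9/5. 5⁻¹ ≡ 9 (mod 11), so λ ≡ 9·9 ≡ 4.
  x = λ² - 2 - 2 = 16 - 4 ≡ 1; y = λ·(2 - 1) - 8 ≡ 7. → (1, 7)
3G: (1, 7) + (2, 8). λ = (8 - 7)/(2 - 1) ≡ 1/1 mod 11. 1⁻¹ ≡ 1 (mod 11), so λ ≡ 1.
  x = λ² - 1 - 2 = 1 - 3 ≡ 9; y = λ·(1 - 9) - 7 ≡ 7. → (9, 7)
4G: (9, 7) + (2, 8). λ = (8 - 7)/(2 - 9) ≡ 1/4 mod 11. 4⁻¹ ≡ 3 (mod 11) since 4·3 = 12 ≡ 1, so λ ≡ 3.
  x = λ² - 9 - 2 = 9 - 11 ≡ 9; y = λ·(9 - 9) - 7 ≡ 4. → (9, 4)

(9, 4)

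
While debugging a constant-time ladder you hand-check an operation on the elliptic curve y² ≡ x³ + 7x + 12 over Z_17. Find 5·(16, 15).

Write G = (16, 15).
Repeated addition: build up to 5G.
2G: tangent at (16, 15): λ = (3·16² + 7)/(2·15) ≡ 10/13. 13⁻¹ ≡ 4 (mod 17), so λ ≡ 10·4 ≡ 6.
  x = λ² - 16 - 16 = 36 - 32 ≡ 4; y = λ·(16 - 4) - 15 ≡ 6. → (4, 6)
3G: (4, 6) + (16, 15). λ = (15 - 6)/(16 - 4) ≡ 9/12 mod 17. 12⁻¹ ≡ 10 (mod 17), so λ ≡ 5.
  x = λ² - 4 - 16 = 25 - 20 ≡ 5; y = λ·(4 - 5) - 6 ≡ 6. → (5, 6)
4G: (5, 6) + (16, 15). λ = (15 - 6)/(16 - 5) ≡ 9/11 mod 17. 11⁻¹ ≡ 14 (mod 17) since 11·14 = 154 ≡ 1, so λ ≡ 7.
  x = λ² - 5 - 16 = 49 - 21 ≡ 11; y = λ·(5 - 11) - 6 ≡ 3. → (11, 3)
5G: (11, 3) + (16, 15). λ = (15 - 3)/(16 - 11) ≡ 12/5 mod 17. 5⁻¹ ≡ 7 (mod 17), so λ ≡ 16.
  x = λ² - 11 - 16 = 256 - 27 ≡ 8; y = λ·(11 - 8) - 3 ≡ 11. → (8, 11)

(8, 11)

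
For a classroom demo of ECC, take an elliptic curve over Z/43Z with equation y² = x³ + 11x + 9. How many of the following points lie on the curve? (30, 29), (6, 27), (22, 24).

(30, 29): 29² ≡ 24, rhs ≡ 34 → off.
(6, 27): 27² ≡ 41, rhs ≡ 33 → off.
(22, 24): 24² ≡ 17, rhs ≡ 20 → off.

0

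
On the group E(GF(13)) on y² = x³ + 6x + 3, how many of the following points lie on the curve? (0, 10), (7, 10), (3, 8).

(0, 10): 10² ≡ 9, rhs ≡ 3 → off.
(7, 10): 10² ≡ 9, rhs ≡ 11 → off.
(3, 8): 8² ≡ 12, rhs ≡ 9 → off.

0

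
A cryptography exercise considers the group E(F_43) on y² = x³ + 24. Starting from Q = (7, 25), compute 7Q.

Repeated addition: build up to 7Q.
2Q: tangent at (7, 25): λ = (3·7² + 0)/(2·25) ≡ 18/7. 7⁻¹ ≡ 37 (mod 43), so λ ≡ 18·37 ≡ 21.
  x = λ² - 7 - 7 = 441 - 14 ≡ 40; y = λ·(7 - 40) - 25 ≡ 13. → (40, 13)
3Q: (40, 13) + (7, 25). λ = (25 - 13)/(7 - 40) ≡ 12/10 mod 43. 10⁻¹ ≡ 13 (mod 43), so λ ≡ 27.
  x = λ² - 40 - 7 = 729 - 47 ≡ 37; y = λ·(40 - 37) - 13 ≡ 25. → (37, 25)
4Q: (37, 25) + (7, 25). λ = (25 - 25)/(7 - 37) ≡ 0/13 mod 43. 13⁻¹ ≡ 10 (mod 43), so λ ≡ 0.
  x = λ² - 37 - 7 = 0 - 44 ≡ 42; y = λ·(37 - 42) - 25 ≡ 18. → (42, 18)
5Q: (42, 18) + (7, 25). λ = (25 - 18)/(7 - 42) ≡ 7/8 mod 43. 8⁻¹ ≡ 27 (mod 43), so λ ≡ 17.
  x = λ² - 42 - 7 = 289 - 49 ≡ 25; y = λ·(42 - 25) - 18 ≡ 13. → (25, 13)
6Q: (25, 13) + (7, 25). λ = (25 - 13)/(7 - 25) ≡ 12/25 mod 43. 25⁻¹ ≡ 31 (mod 43), so λ ≡ 28.
  x = λ² - 25 - 7 = 784 - 32 ≡ 21; y = λ·(25 - 21) - 13 ≡ 13. → (21, 13)
7Q: (21, 13) + (7, 25). λ = (25 - 13)/(7 - 21) ≡ 12/29 mod 43. 29⁻¹ ≡ 3 (mod 43), so λ ≡ 36.
  x = λ² - 21 - 7 = 1296 - 28 ≡ 21; y = λ·(21 - 21) - 13 ≡ 30. → (21, 30)

(21, 30)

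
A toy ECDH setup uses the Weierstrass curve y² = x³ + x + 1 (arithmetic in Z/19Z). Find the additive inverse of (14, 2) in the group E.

(14, 17)

-(14, 2) = (14, -2 mod 19) = (14, 17).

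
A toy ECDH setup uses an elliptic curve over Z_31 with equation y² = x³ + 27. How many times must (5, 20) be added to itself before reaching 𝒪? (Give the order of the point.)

7

2P: tangent at (5, 20): λ = (3·5² + 0)/(2·20) ≡ 13/9. 9⁻¹ ≡ 7 (mod 31), so λ ≡ 13·7 ≡ 29.
  x = λ² - 5 - 5 = 841 - 10 ≡ 25; y = λ·(5 - 25) - 20 ≡ 20. → (25, 20)
3P: (25, 20) + (5, 20). λ = (20 - 20)/(5 - 25) ≡ 0/11 mod 31. 11⁻¹ ≡ 17 (mod 31), so λ ≡ 0.
  x = λ² - 25 - 5 = 0 - 30 ≡ 1; y = λ·(25 - 1) - 20 ≡ 11. → (1, 11)
4P: (1, 11) + (5, 20). λ = (20 - 11)/(5 - 1) ≡ 9/4 mod 31. 4⁻¹ ≡ 8 (mod 31) since 4·8 = 32 ≡ 1, so λ ≡ 10.
  x = λ² - 1 - 5 = 100 - 6 ≡ 1; y = λ·(1 - 1) - 11 ≡ 20. → (1, 20)
5P: (1, 20) + (5, 20). λ = (20 - 20)/(5 - 1) ≡ 0/4 mod 31. 4⁻¹ ≡ 8 (mod 31) since 4·8 = 32 ≡ 1, so λ ≡ 0.
  x = λ² - 1 - 5 = 0 - 6 ≡ 25; y = λ·(1 - 25) - 20 ≡ 11. → (25, 11)
6P: (25, 11) + (5, 20). λ = (20 - 11)/(5 - 25) ≡ 9/11 mod 31. 11⁻¹ ≡ 17 (mod 31) since 11·17 = 187 ≡ 1, so λ ≡ 29.
  x = λ² - 25 - 5 = 841 - 30 ≡ 5; y = λ·(25 - 5) - 11 ≡ 11. → (5, 11)
7P: (5, 11) + (5, 20): same x and y₁ ≡ -y₂, so the sum is 𝒪.
7P = 𝒪, so the order is 7.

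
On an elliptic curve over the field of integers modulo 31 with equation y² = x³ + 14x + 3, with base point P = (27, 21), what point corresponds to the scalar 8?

(27, 21)

Repeated addition: build up to 8P.
2P: tangent at (27, 21): λ = (3·27² + 14)/(2·21) ≡ 0/11. 11⁻¹ ≡ 17 (mod 31), so λ ≡ 0·17 ≡ 0.
  x = λ² - 27 - 27 = 0 - 54 ≡ 8; y = λ·(27 - 8) - 21 ≡ 10. → (8, 10)
3P: (8, 10) + (27, 21). λ = (21 - 10)/(27 - 8) ≡ 11/19 mod 31. 19⁻¹ ≡ 18 (mod 31) since 19·18 = 342 ≡ 1, so λ ≡ 12.
  x = λ² - 8 - 27 = 144 - 35 ≡ 16; y = λ·(8 - 16) - 10 ≡ 18. → (16, 18)
4P: (16, 18) + (27, 21). λ = (21 - 18)/(27 - 16) ≡ 3/11 mod 31. 11⁻¹ ≡ 17 (mod 31), so λ ≡ 20.
  x = λ² - 16 - 27 = 400 - 43 ≡ 16; y = λ·(16 - 16) - 18 ≡ 13. → (16, 13)
5P: (16, 13) + (27, 21). λ = (21 - 13)/(27 - 16) ≡ 8/11 mod 31. 11⁻¹ ≡ 17 (mod 31) since 11·17 = 187 ≡ 1, so λ ≡ 12.
  x = λ² - 16 - 27 = 144 - 43 ≡ 8; y = λ·(16 - 8) - 13 ≡ 21. → (8, 21)
6P: (8, 21) + (27, 21). λ = (21 - 21)/(27 - 8) ≡ 0/19 mod 31. 19⁻¹ ≡ 18 (mod 31), so λ ≡ 0.
  x = λ² - 8 - 27 = 0 - 35 ≡ 27; y = λ·(8 - 27) - 21 ≡ 10. → (27, 10)
7P: (27, 10) + (27, 21): same x and y₁ ≡ -y₂, so the sum is ∞.
8P: ∞ + (27, 21) = (27, 21) (identity).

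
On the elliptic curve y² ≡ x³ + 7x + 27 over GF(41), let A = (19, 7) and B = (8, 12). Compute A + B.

(22, 13)

(19, 7) + (8, 12). λ = (12 - 7)/(8 - 19) ≡ 5/30 mod 41. 30⁻¹ ≡ 26 (mod 41) since 30·26 = 780 ≡ 1, so λ ≡ 7.
  x = λ² - 19 - 8 = 49 - 27 ≡ 22; y = λ·(19 - 22) - 7 ≡ 13. → (22, 13)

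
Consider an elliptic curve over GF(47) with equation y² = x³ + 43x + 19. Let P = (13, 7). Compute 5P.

Double-and-add on 5 = (101)₂. Start with P = (13, 7) for the leading 1-bit.
double: tangent at (13, 7): λ = (3·13² + 43)/(2·7) ≡ 33/14. 14⁻¹ ≡ 37 (mod 47), so λ ≡ 33·37 ≡ 46.
  x = λ² - 13 - 13 = 2116 - 26 ≡ 22; y = λ·(13 - 22) - 7 ≡ 2. → (22, 2)
double: tangent at (22, 2): λ = (3·22² + 43)/(2·2) ≡ 38/4. 4⁻¹ ≡ 12 (mod 47) since 4·12 = 48 ≡ 1, so λ ≡ 38·12 ≡ 33.
  x = λ² - 22 - 22 = 1089 - 44 ≡ 11; y = λ·(22 - 11) - 2 ≡ 32. → (11, 32)
add P: (11, 32) + (13, 7). λ = (7 - 32)/(13 - 11) ≡ 22/2 mod 47. 2⁻¹ ≡ 24 (mod 47) since 2·24 = 48 ≡ 1, so λ ≡ 11.
  x = λ² - 11 - 13 = 121 - 24 ≡ 3; y = λ·(11 - 3) - 32 ≡ 9. → (3, 9)

(3, 9)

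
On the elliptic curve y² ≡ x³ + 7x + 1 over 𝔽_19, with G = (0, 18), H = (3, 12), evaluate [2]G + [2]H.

(5, 3)

First 2G:
Repeated addition: build up to 2G.
2G: tangent at (0, 18): λ = (3·0² + 7)/(2·18) ≡ 7/17. 17⁻¹ ≡ 9 (mod 19), so λ ≡ 7·9 ≡ 6.
  x = λ² - 0 - 0 = 36 - 0 ≡ 17; y = λ·(0 - 17) - 18 ≡ 13. → (17, 13)
2G = (17, 13).
Next 2H:
Repeated addition: build up to 2H.
2H: tangent at (3, 12): λ = (3·3² + 7)/(2·12) ≡ 15/5. 5⁻¹ ≡ 4 (mod 19), so λ ≡ 15·4 ≡ 3.
  x = λ² - 3 - 3 = 9 - 6 ≡ 3; y = λ·(3 - 3) - 12 ≡ 7. → (3, 7)
2H = (3, 7).
Finally 2G + 2H:
(17, 13) + (3, 7). λ = (7 - 13)/(3 - 17) ≡ 13/5 mod 19. 5⁻¹ ≡ 4 (mod 19), so λ ≡ 14.
  x = λ² - 17 - 3 = 196 - 20 ≡ 5; y = λ·(17 - 5) - 13 ≡ 3. → (5, 3)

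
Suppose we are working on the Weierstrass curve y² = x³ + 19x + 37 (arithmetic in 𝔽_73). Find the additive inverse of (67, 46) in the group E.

-(67, 46) = (67, -46 mod 73) = (67, 27).

(67, 27)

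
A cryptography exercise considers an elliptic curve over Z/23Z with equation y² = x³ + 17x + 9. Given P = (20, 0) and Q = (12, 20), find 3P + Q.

First 3P:
Repeated addition: build up to 3P.
2P: (20, 0) + (20, 0): same x and y₁ ≡ -y₂, so the sum is 𝒪.
3P: 𝒪 + (20, 0) = (20, 0) (identity).
3P = (20, 0).
Finally 3P + Q:
(20, 0) + (12, 20). λ = (20 - 0)/(12 - 20) ≡ 20/15 mod 23. 15⁻¹ ≡ 20 (mod 23) since 15·20 = 300 ≡ 1, so λ ≡ 9.
  x = λ² - 20 - 12 = 81 - 32 ≡ 3; y = λ·(20 - 3) - 0 ≡ 15. → (3, 15)

(3, 15)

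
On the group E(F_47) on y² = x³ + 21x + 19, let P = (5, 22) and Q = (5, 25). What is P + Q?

O

The two points share x = 5 and their y-coordinates satisfy 22 + 25 ≡ 0 (mod 47), so they are inverses. Their sum is 𝒪.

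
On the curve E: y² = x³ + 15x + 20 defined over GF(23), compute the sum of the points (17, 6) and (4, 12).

(18, 21)

(17, 6) + (4, 12). λ = (12 - 6)/(4 - 17) ≡ 6/10 mod 23. 10⁻¹ ≡ 7 (mod 23), so λ ≡ 19.
  x = λ² - 17 - 4 = 361 - 21 ≡ 18; y = λ·(17 - 18) - 6 ≡ 21. → (18, 21)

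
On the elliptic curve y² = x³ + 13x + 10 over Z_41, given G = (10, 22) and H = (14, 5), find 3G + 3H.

First 3G:
Repeated addition: build up to 3G.
2G: tangent at (10, 22): λ = (3·10² + 13)/(2·22) ≡ 26/3. 3⁻¹ ≡ 14 (mod 41), so λ ≡ 26·14 ≡ 36.
  x = λ² - 10 - 10 = 1296 - 20 ≡ 5; y = λ·(10 - 5) - 22 ≡ 35. → (5, 35)
3G: (5, 35) + (10, 22). λ = (22 - 35)/(10 - 5) ≡ 28/5 mod 41. 5⁻¹ ≡ 33 (mod 41) since 5·33 = 165 ≡ 1, so λ ≡ 22.
  x = λ² - 5 - 10 = 484 - 15 ≡ 18; y = λ·(5 - 18) - 35 ≡ 7. → (18, 7)
3G = (18, 7).
Next 3H:
Repeated addition: build up to 3H.
2H: tangent at (14, 5): λ = (3·14² + 13)/(2·5) ≡ 27/10. 10⁻¹ ≡ 37 (mod 41), so λ ≡ 27·37 ≡ 15.
  x = λ² - 14 - 14 = 225 - 28 ≡ 33; y = λ·(14 - 33) - 5 ≡ 38. → (33, 38)
3H: (33, 38) + (14, 5). λ = (5 - 38)/(14 - 33) ≡ 8/22 mod 41. 22⁻¹ ≡ 28 (mod 41), so λ ≡ 19.
  x = λ² - 33 - 14 = 361 - 47 ≡ 27; y = λ·(33 - 27) - 38 ≡ 35. → (27, 35)
3H = (27, 35).
Finally 3G + 3H:
(18, 7) + (27, 35). λ = (35 - 7)/(27 - 18) ≡ 28/9 mod 41. 9⁻¹ ≡ 32 (mod 41) since 9·32 = 288 ≡ 1, so λ ≡ 35.
  x = λ² - 18 - 27 = 1225 - 45 ≡ 32; y = λ·(18 - 32) - 7 ≡ 36. → (32, 36)

(32, 36)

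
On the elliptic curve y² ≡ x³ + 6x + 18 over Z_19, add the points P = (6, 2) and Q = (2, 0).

(16, 12)

(6, 2) + (2, 0). λ = (0 - 2)/(2 - 6) ≡ 17/15 mod 19. 15⁻¹ ≡ 14 (mod 19), so λ ≡ 10.
  x = λ² - 6 - 2 = 100 - 8 ≡ 16; y = λ·(6 - 16) - 2 ≡ 12. → (16, 12)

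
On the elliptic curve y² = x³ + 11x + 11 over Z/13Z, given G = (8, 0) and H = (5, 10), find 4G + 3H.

(12, 5)

First 4G:
Repeated addition: build up to 4G.
2G: (8, 0) + (8, 0): same x and y₁ ≡ -y₂, so the sum is O.
3G: O + (8, 0) = (8, 0) (identity).
4G: (8, 0) + (8, 0): same x and y₁ ≡ -y₂, so the sum is O.
4G = O.
Next 3H:
Repeated addition: build up to 3H.
2H: tangent at (5, 10): λ = (3·5² + 11)/(2·10) ≡ 8/7. 7⁻¹ ≡ 2 (mod 13) since 7·2 = 14 ≡ 1, so λ ≡ 8·2 ≡ 3.
  x = λ² - 5 - 5 = 9 - 10 ≡ 12; y = λ·(5 - 12) - 10 ≡ 8. → (12, 8)
3H: (12, 8) + (5, 10). λ = (10 - 8)/(5 - 12) ≡ 2/6 mod 13. 6⁻¹ ≡ 11 (mod 13) since 6·11 = 66 ≡ 1, so λ ≡ 9.
  x = λ² - 12 - 5 = 81 - 17 ≡ 12; y = λ·(12 - 12) - 8 ≡ 5. → (12, 5)
3H = (12, 5).
Finally 4G + 3H:
O + (12, 5) = (12, 5) (identity).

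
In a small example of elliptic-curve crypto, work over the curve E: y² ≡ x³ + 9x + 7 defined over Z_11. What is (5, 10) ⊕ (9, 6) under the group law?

(5, 10) + (9, 6). λ = (6 - 10)/(9 - 5) ≡ 7/4 mod 11. 4⁻¹ ≡ 3 (mod 11), so λ ≡ 10.
  x = λ² - 5 - 9 = 100 - 14 ≡ 9; y = λ·(5 - 9) - 10 ≡ 5. → (9, 5)

(9, 5)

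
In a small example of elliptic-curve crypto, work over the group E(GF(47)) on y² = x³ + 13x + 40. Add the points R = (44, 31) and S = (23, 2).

(45, 37)

(44, 31) + (23, 2). λ = (2 - 31)/(23 - 44) ≡ 18/26 mod 47. 26⁻¹ ≡ 38 (mod 47), so λ ≡ 26.
  x = λ² - 44 - 23 = 676 - 67 ≡ 45; y = λ·(44 - 45) - 31 ≡ 37. → (45, 37)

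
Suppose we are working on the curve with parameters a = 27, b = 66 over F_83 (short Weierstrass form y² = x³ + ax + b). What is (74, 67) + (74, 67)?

(13, 46)

tangent at (74, 67): λ = (3·74² + 27)/(2·67) ≡ 21/51. 51⁻¹ ≡ 70 (mod 83), so λ ≡ 21·70 ≡ 59.
  x = λ² - 74 - 74 = 3481 - 148 ≡ 13; y = λ·(74 - 13) - 67 ≡ 46. → (13, 46)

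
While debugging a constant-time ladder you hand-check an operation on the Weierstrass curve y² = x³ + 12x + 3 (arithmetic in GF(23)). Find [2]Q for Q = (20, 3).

(8, 6)

tangent at (20, 3): λ = (3·20² + 12)/(2·3) ≡ 16/6. 6⁻¹ ≡ 4 (mod 23), so λ ≡ 16·4 ≡ 18.
  x = λ² - 20 - 20 = 324 - 40 ≡ 8; y = λ·(20 - 8) - 3 ≡ 6. → (8, 6)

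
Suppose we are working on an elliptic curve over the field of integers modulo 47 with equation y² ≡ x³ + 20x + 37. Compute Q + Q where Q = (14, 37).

tangent at (14, 37): λ = (3·14² + 20)/(2·37) ≡ 44/27. 27⁻¹ ≡ 7 (mod 47), so λ ≡ 44·7 ≡ 26.
  x = λ² - 14 - 14 = 676 - 28 ≡ 37; y = λ·(14 - 37) - 37 ≡ 23. → (37, 23)

(37, 23)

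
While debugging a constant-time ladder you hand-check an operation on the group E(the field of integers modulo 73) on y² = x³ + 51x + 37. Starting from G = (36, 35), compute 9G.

(25, 1)

Repeated addition: build up to 9G.
2G: tangent at (36, 35): λ = (3·36² + 51)/(2·35) ≡ 70/70. 70⁻¹ ≡ 24 (mod 73), so λ ≡ 70·24 ≡ 1.
  x = λ² - 36 - 36 = 1 - 72 ≡ 2; y = λ·(36 - 2) - 35 ≡ 72. → (2, 72)
3G: (2, 72) + (36, 35). λ = (35 - 72)/(36 - 2) ≡ 36/34 mod 73. 34⁻¹ ≡ 58 (mod 73), so λ ≡ 44.
  x = λ² - 2 - 36 = 1936 - 38 ≡ 0; y = λ·(2 - 0) - 72 ≡ 16. → (0, 16)
4G: (0, 16) + (36, 35). λ = (35 - 16)/(36 - 0) ≡ 19/36 mod 73. 36⁻¹ ≡ 71 (mod 73) since 36·71 = 2556 ≡ 1, so λ ≡ 35.
  x = λ² - 0 - 36 = 1225 - 36 ≡ 21; y = λ·(0 - 21) - 16 ≡ 52. → (21, 52)
5G: (21, 52) + (36, 35). λ = (35 - 52)/(36 - 21) ≡ 56/15 mod 73. 15⁻¹ ≡ 39 (mod 73) since 15·39 = 585 ≡ 1, so λ ≡ 67.
  x = λ² - 21 - 36 = 4489 - 57 ≡ 52; y = λ·(21 - 52) - 52 ≡ 61. → (52, 61)
6G: (52, 61) + (36, 35). λ = (35 - 61)/(36 - 52) ≡ 47/57 mod 73. 57⁻¹ ≡ 41 (mod 73), so λ ≡ 29.
  x = λ² - 52 - 36 = 841 - 88 ≡ 23; y = λ·(52 - 23) - 61 ≡ 50. → (23, 50)
7G: (23, 50) + (36, 35). λ = (35 - 50)/(36 - 23) ≡ 58/13 mod 73. 13⁻¹ ≡ 45 (mod 73), so λ ≡ 55.
  x = λ² - 23 - 36 = 3025 - 59 ≡ 46; y = λ·(23 - 46) - 50 ≡ 72. → (46, 72)
8G: (46, 72) + (36, 35). λ = (35 - 72)/(36 - 46) ≡ 36/63 mod 73. 63⁻¹ ≡ 51 (mod 73) since 63·51 = 3213 ≡ 1, so λ ≡ 11.
  x = λ² - 46 - 36 = 121 - 82 ≡ 39; y = λ·(46 - 39) - 72 ≡ 5. → (39, 5)
9G: (39, 5) + (36, 35). λ = (35 - 5)/(36 - 39) ≡ 30/70 mod 73. 70⁻¹ ≡ 24 (mod 73) since 70·24 = 1680 ≡ 1, so λ ≡ 63.
  x = λ² - 39 - 36 = 3969 - 75 ≡ 25; y = λ·(39 - 25) - 5 ≡ 1. → (25, 1)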